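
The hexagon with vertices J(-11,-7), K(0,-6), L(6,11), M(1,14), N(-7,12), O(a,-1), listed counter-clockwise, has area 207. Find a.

-7

Write out the shoelace sum; only the two edges meeting at O involve a:
2·Area = [((-7)·(-1) − a·12) + (a·(-7) − (-11)·(-1))] + 285
       = -19·a + 281 = 414
⇒ a = -7.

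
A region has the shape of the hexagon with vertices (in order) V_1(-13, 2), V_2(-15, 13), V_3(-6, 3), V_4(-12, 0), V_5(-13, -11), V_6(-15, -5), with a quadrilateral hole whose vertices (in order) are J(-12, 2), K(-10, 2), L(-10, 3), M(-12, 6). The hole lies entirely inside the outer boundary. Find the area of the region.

Outer boundary:
V_1→V_2: (-13)(13) − (-15)(2) = -139
V_2→V_3: (-15)(3) − (-6)(13) = 33
V_3→V_4: (-6)(0) − (-12)(3) = 36
V_4→V_5: (-12)(-11) − (-13)(0) = 132
V_5→V_6: (-13)(-5) − (-15)(-11) = -100
V_6→V_1: (-15)(2) − (-13)(-5) = -95
Σ = -133
Area = |Σ|/2 = 66.5.
Hole:
Apply the surveyor's formula: 2A = Σ (x_i·y_{i+1} − x_{i+1}·y_i), indices taken mod 4.
Cross-terms: -4, -10, -24, 48  ⇒  Σ = 10
Area = |Σ|/2 = 5.
Net area = 66.5 − 5 = 61.5.

61.5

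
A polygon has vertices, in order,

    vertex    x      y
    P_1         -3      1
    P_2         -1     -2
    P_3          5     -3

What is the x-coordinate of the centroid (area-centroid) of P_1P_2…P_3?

Apply the surveyor's formula. First the cross-terms c_i = x_i·y_{i+1} − x_{i+1}·y_i:
  7, 13, -4  ⇒  2A = 16, A = 8.
Then Σ (x_i + x_{i+1})·c_i = 16, so x̄ = 16 / (6·8) = 1/3.

1/3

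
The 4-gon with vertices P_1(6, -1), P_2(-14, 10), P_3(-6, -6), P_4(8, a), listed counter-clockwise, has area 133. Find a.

The doubled signed area Σ (x_i y_{i+1} − x_{i+1} y_i) is linear in a.
With a=0 it equals 230; the coefficient of a is -12 (from the two edges through P_4).
So -12·a + 230 = 2·133 = 266 ⇒ a = -3.

-3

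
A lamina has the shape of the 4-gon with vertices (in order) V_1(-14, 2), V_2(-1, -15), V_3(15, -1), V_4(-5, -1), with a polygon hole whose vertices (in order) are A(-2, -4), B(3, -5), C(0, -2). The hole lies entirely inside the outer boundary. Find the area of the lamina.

191

Outer boundary:
Cross-terms: 212, 226, -20, -24  ⇒  Σ = 394
Area = |Σ|/2 = 197.
Hole:
A→B: (-2)(-5) − (3)(-4) = 22
B→C: (3)(-2) − (0)(-5) = -6
C→A: (0)(-4) − (-2)(-2) = -4
Σ = 12
Area = |Σ|/2 = 6.
Net area = 197 − 6 = 191.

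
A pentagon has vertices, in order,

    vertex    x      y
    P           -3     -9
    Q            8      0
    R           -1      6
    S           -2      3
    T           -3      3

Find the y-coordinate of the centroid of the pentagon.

-53/56

Apply Gauss's area formula. First the cross-terms c_i = x_i·y_{i+1} − x_{i+1}·y_i:
  72, 48, 9, 3, 36  ⇒  2A = 168, A = 84.
Then Σ (y_i + y_{i+1})·c_i = -477, so ȳ = -477 / (6·84) = -53/56.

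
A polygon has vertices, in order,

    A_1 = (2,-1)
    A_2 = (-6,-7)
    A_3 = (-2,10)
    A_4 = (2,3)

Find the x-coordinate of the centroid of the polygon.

Apply Gauss's area formula. First the cross-terms c_i = x_i·y_{i+1} − x_{i+1}·y_i:
  -20, -74, -26, -8  ⇒  2A = -128, A = -64.
Then Σ (x_i + x_{i+1})·c_i = 640, so x̄ = 640 / (6·(-64)) = -5/3.

-5/3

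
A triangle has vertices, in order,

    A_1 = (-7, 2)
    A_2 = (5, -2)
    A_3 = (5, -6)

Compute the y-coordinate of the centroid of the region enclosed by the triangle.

-2

Apply the surveyor's formula. First the cross-terms c_i = x_i·y_{i+1} − x_{i+1}·y_i:
  4, -20, -32  ⇒  2A = -48, A = -24.
Then Σ (y_i + y_{i+1})·c_i = 288, so ȳ = 288 / (6·(-24)) = -2.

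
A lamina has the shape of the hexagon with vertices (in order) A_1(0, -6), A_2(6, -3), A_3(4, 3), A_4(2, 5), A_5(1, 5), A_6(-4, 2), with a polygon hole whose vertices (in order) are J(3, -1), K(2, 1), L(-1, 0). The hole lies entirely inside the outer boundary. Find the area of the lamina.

Outer boundary:
Apply Gauss's area formula: 2A = Σ (x_i·y_{i+1} − x_{i+1}·y_i), indices taken mod 6.
A_1→A_2: (0)(-3) − (6)(-6) = 36
A_2→A_3: (6)(3) − (4)(-3) = 30
A_3→A_4: (4)(5) − (2)(3) = 14
A_4→A_5: (2)(5) − (1)(5) = 5
A_5→A_6: (1)(2) − (-4)(5) = 22
A_6→A_1: (-4)(-6) − (0)(2) = 24
Σ = 131
Area = |Σ|/2 = 65.5.
Hole:
Apply the shoelace formula: 2A = Σ (x_i·y_{i+1} − x_{i+1}·y_i), indices taken mod 3.
Cross-terms: 5, 1, 1  ⇒  Σ = 7
Area = |Σ|/2 = 3.5.
Net area = 65.5 − 3.5 = 62.

62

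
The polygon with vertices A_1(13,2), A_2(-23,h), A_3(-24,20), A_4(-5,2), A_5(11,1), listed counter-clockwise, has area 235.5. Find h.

The doubled signed area Σ (x_i y_{i+1} − x_{i+1} y_i) is linear in h.
With h=0 it equals -380; the coefficient of h is 37 (from the two edges through A_2).
So 37·h + -380 = 2·235.5 = 471 ⇒ h = 23.

23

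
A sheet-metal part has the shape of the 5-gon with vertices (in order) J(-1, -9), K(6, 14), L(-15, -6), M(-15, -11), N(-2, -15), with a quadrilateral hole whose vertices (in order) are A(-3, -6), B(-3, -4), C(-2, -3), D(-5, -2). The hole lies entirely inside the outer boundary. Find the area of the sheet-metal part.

243.5

Outer boundary:
Apply the surveyor's formula: 2A = Σ (x_i·y_{i+1} − x_{i+1}·y_i), indices taken mod 5.
Cross-terms: 40, 174, 75, 203, 3  ⇒  Σ = 495
Area = |Σ|/2 = 247.5.
Hole:
Apply the shoelace (surveyor's) formula: 2A = Σ (x_i·y_{i+1} − x_{i+1}·y_i), indices taken mod 4.
Σ = (-6) + (1) + (-11) + (24) = 8
Area = |Σ|/2 = 4.
Net area = 247.5 − 4 = 243.5.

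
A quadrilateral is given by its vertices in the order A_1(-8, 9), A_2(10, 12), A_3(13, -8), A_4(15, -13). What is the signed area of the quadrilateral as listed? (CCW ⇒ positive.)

Cross-terms: -186, -236, -49, 31  ⇒  Σ = -440
Signed area = Σ/2 = -220 (negative ⇒ clockwise traversal).

-220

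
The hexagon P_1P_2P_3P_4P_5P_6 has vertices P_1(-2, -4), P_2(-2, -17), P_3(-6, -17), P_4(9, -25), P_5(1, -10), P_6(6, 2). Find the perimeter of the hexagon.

74

|P_1P_2| = √((0)² + (-13)²) = √169 = 13
|P_2P_3| = √((-4)² + (0)²) = √16 = 4
|P_3P_4| = √((15)² + (-8)²) = √289 = 17
|P_4P_5| = √((-8)² + (15)²) = √289 = 17
|P_5P_6| = √((5)² + (12)²) = √169 = 13
|P_6P_1| = √((-8)² + (-6)²) = √100 = 10
Perimeter = 13 + 4 + 17 + 17 + 13 + 10 = 74.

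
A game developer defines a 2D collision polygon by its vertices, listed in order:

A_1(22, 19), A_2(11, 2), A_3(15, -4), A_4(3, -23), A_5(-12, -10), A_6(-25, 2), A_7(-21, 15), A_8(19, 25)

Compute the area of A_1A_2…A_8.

Apply the shoelace (surveyor's) formula: 2A = Σ (x_i·y_{i+1} − x_{i+1}·y_i), indices taken mod 8.
Σ = (-165) + (-74) + (-333) + (-306) + (-274) + (-333) + (-810) + (-189) = -2484
Area = |Σ|/2 = 1242.

1242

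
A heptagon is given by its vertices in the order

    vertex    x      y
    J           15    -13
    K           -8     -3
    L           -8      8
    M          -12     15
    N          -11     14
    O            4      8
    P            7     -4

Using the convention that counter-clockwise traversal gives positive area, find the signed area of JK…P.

Σ = (-149) + (-88) + (-24) + (-3) + (-144) + (-72) + (-31) = -511
Signed area = Σ/2 = -255.5 (negative ⇒ clockwise traversal).

-255.5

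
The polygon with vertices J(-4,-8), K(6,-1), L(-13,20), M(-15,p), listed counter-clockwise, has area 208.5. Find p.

The doubled signed area Σ (x_i y_{i+1} − x_{i+1} y_i) is linear in p.
With p=0 it equals 579; the coefficient of p is -9 (from the two edges through M).
So -9·p + 579 = 2·208.5 = 417 ⇒ p = 18.

18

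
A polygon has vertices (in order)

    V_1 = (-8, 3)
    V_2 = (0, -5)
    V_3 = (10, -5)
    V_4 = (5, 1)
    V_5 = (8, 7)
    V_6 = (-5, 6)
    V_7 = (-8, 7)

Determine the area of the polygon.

140

Cross-terms: 40, 50, 35, 27, 83, 13, 32  ⇒  Σ = 280
Area = |Σ|/2 = 140.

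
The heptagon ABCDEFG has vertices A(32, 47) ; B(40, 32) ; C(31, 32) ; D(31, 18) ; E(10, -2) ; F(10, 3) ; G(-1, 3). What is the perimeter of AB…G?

|AB| = √((8)² + (-15)²) = √289 = 17
|BC| = √((-9)² + (0)²) = √81 = 9
|CD| = √((0)² + (-14)²) = √196 = 14
|DE| = √((-21)² + (-20)²) = √841 = 29
|EF| = √((0)² + (5)²) = √25 = 5
|FG| = √((-11)² + (0)²) = √121 = 11
|GA| = √((33)² + (44)²) = √3025 = 55
Perimeter = 17 + 9 + 14 + 29 + 5 + 11 + 55 = 140.

140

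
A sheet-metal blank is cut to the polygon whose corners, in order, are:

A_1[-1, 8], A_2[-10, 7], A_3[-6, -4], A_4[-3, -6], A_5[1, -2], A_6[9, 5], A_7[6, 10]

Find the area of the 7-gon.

166

Apply Gauss's area formula: 2A = Σ (x_i·y_{i+1} − x_{i+1}·y_i), indices taken mod 7.
Cross-terms: 73, 82, 24, 12, 23, 60, 58  ⇒  Σ = 332
Area = |Σ|/2 = 166.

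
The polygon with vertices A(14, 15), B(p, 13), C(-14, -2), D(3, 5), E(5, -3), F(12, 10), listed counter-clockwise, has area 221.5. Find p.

The doubled signed area Σ (x_i y_{i+1} − x_{i+1} y_i) is linear in p.
With p=0 it equals 392; the coefficient of p is -17 (from the two edges through B).
So -17·p + 392 = 2·221.5 = 443 ⇒ p = -3.

-3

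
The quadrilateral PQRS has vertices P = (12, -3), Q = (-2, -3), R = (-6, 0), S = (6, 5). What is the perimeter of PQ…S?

42

|PQ| = √((-14)² + (0)²) = √196 = 14
|QR| = √((-4)² + (3)²) = √25 = 5
|RS| = √((12)² + (5)²) = √169 = 13
|SP| = √((6)² + (-8)²) = √100 = 10
Perimeter = 14 + 5 + 13 + 10 = 42.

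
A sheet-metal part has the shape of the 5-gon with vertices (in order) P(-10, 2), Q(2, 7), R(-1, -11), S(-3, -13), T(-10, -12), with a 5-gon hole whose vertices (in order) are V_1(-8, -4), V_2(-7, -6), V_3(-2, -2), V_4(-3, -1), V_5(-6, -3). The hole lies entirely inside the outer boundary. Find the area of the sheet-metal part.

161

Outer boundary:
Apply Gauss's area formula: 2A = Σ (x_i·y_{i+1} − x_{i+1}·y_i), indices taken mod 5.
Σ = (-74) + (-15) + (-20) + (-94) + (-140) = -343
Area = |Σ|/2 = 171.5.
Hole:
Apply Gauss's area formula: 2A = Σ (x_i·y_{i+1} − x_{i+1}·y_i), indices taken mod 5.
Cross-terms: 20, 2, -4, 3, 0  ⇒  Σ = 21
Area = |Σ|/2 = 10.5.
Net area = 171.5 − 10.5 = 161.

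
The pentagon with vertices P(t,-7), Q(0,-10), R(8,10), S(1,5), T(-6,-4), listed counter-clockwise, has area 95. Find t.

-2

Write out the shoelace sum; only the two edges meeting at P involve t:
2·Area = [((-6)·(-7) − t·(-4)) + (t·(-10) − 0·(-7))] + 136
       = -6·t + 178 = 190
⇒ t = -2.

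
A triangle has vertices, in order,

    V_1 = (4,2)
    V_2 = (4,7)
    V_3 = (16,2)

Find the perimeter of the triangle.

|V_1V_2| = √((0)² + (5)²) = √25 = 5
|V_2V_3| = √((12)² + (-5)²) = √169 = 13
|V_3V_1| = √((-12)² + (0)²) = √144 = 12
Perimeter = 5 + 13 + 12 = 30.

30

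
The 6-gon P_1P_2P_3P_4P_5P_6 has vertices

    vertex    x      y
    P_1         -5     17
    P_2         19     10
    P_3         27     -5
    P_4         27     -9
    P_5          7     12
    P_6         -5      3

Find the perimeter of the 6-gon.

104

|P_1P_2| = √((24)² + (-7)²) = √625 = 25
|P_2P_3| = √((8)² + (-15)²) = √289 = 17
|P_3P_4| = √((0)² + (-4)²) = √16 = 4
|P_4P_5| = √((-20)² + (21)²) = √841 = 29
|P_5P_6| = √((-12)² + (-9)²) = √225 = 15
|P_6P_1| = √((0)² + (14)²) = √196 = 14
Perimeter = 25 + 17 + 4 + 29 + 15 + 14 = 104.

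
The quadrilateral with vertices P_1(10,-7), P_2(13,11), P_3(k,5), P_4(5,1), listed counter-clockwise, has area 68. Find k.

Write out the shoelace sum; only the two edges meeting at P_3 involve k:
2·Area = [(13·5 − k·11) + (k·1 − 5·5)] + 156
       = -10·k + 196 = 136
⇒ k = 6.

6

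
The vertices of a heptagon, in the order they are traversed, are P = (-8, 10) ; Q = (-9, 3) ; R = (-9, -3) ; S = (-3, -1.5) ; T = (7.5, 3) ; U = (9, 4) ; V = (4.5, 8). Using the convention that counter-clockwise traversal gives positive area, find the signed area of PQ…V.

146.375

Apply the shoelace (surveyor's) formula: 2A = Σ (x_i·y_{i+1} − x_{i+1}·y_i), indices taken mod 7.
P→Q: (-8)(3) − (-9)(10) = 66
Q→R: (-9)(-3) − (-9)(3) = 54
R→S: (-9)(-1.5) − (-3)(-3) = 4.5
S→T: (-3)(3) − (7.5)(-1.5) = 2.25
T→U: (7.5)(4) − (9)(3) = 3
U→V: (9)(8) − (4.5)(4) = 54
V→P: (4.5)(10) − (-8)(8) = 109
Σ = 292.75
Signed area = Σ/2 = 146.375 (positive ⇒ counter-clockwise traversal).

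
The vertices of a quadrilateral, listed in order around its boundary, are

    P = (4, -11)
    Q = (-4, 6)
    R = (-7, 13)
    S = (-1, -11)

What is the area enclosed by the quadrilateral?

57.5

Cross-terms: -20, -10, 90, 55  ⇒  Σ = 115
Area = |Σ|/2 = 57.5.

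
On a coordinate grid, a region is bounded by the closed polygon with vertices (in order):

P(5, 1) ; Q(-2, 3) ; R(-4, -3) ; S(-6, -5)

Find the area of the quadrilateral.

Apply the shoelace (surveyor's) formula: 2A = Σ (x_i·y_{i+1} − x_{i+1}·y_i), indices taken mod 4.
Σ = (17) + (18) + (2) + (19) = 56
Area = |Σ|/2 = 28.

28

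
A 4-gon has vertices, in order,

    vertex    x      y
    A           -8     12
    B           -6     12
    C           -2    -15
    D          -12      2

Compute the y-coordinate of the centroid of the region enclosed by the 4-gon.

Apply the shoelace (surveyor's) formula. First the cross-terms c_i = x_i·y_{i+1} − x_{i+1}·y_i:
  -24, 114, -184, -128  ⇒  2A = -222, A = -111.
Then Σ (y_i + y_{i+1})·c_i = -318, so ȳ = -318 / (6·(-111)) = 53/111.

53/111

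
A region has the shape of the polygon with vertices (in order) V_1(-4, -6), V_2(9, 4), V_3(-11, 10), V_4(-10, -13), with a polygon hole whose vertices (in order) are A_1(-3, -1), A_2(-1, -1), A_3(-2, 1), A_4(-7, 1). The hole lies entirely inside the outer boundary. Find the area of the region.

Outer boundary:
Apply the shoelace (surveyor's) formula: 2A = Σ (x_i·y_{i+1} − x_{i+1}·y_i), indices taken mod 4.
Σ = (38) + (134) + (243) + (8) = 423
Area = |Σ|/2 = 211.5.
Hole:
Apply the shoelace formula: 2A = Σ (x_i·y_{i+1} − x_{i+1}·y_i), indices taken mod 4.
Cross-terms: 2, -3, 5, 10  ⇒  Σ = 14
Area = |Σ|/2 = 7.
Net area = 211.5 − 7 = 204.5.

204.5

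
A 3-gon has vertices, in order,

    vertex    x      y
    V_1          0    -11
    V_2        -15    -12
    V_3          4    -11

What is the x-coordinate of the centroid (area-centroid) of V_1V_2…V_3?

-11/3

Apply Gauss's area formula. First the cross-terms c_i = x_i·y_{i+1} − x_{i+1}·y_i:
  -165, 213, -44  ⇒  2A = 4, A = 2.
Then Σ (x_i + x_{i+1})·c_i = -44, so x̄ = -44 / (6·2) = -11/3.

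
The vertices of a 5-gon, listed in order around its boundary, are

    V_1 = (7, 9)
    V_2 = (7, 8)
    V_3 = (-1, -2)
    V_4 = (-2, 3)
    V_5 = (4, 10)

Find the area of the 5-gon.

43

Cross-terms: -7, -6, -7, -32, -34  ⇒  Σ = -86
Area = |Σ|/2 = 43.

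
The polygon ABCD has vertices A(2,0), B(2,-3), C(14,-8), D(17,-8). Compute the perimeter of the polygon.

|AB| = √((0)² + (-3)²) = √9 = 3
|BC| = √((12)² + (-5)²) = √169 = 13
|CD| = √((3)² + (0)²) = √9 = 3
|DA| = √((-15)² + (8)²) = √289 = 17
Perimeter = 3 + 13 + 3 + 17 = 36.

36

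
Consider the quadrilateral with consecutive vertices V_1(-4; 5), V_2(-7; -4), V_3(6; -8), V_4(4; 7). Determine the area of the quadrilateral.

126.5

Cross-terms: 51, 80, 74, 48  ⇒  Σ = 253
Area = |Σ|/2 = 126.5.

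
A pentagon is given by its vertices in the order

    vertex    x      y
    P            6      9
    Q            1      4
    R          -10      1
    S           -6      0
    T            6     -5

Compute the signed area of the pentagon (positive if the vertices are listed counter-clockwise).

88

Σ = (15) + (41) + (6) + (30) + (84) = 176
Signed area = Σ/2 = 88 (positive ⇒ counter-clockwise traversal).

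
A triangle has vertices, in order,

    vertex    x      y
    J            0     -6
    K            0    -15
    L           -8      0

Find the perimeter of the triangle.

36

|JK| = √((0)² + (-9)²) = √81 = 9
|KL| = √((-8)² + (15)²) = √289 = 17
|LJ| = √((8)² + (-6)²) = √100 = 10
Perimeter = 9 + 17 + 10 = 36.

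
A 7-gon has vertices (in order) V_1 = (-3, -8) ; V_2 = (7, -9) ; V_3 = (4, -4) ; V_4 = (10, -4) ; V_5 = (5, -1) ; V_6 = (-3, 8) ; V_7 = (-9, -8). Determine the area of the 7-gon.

Apply the surveyor's formula: 2A = Σ (x_i·y_{i+1} − x_{i+1}·y_i), indices taken mod 7.
Σ = (83) + (8) + (24) + (10) + (37) + (96) + (48) = 306
Area = |Σ|/2 = 153.

153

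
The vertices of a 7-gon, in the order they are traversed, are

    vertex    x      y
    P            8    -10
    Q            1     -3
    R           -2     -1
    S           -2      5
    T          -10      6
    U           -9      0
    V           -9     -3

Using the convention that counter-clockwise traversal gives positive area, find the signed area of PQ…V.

P→Q: (8)(-3) − (1)(-10) = -14
Q→R: (1)(-1) − (-2)(-3) = -7
R→S: (-2)(5) − (-2)(-1) = -12
S→T: (-2)(6) − (-10)(5) = 38
T→U: (-10)(0) − (-9)(6) = 54
U→V: (-9)(-3) − (-9)(0) = 27
V→P: (-9)(-10) − (8)(-3) = 114
Σ = 200
Signed area = Σ/2 = 100 (positive ⇒ counter-clockwise traversal).

100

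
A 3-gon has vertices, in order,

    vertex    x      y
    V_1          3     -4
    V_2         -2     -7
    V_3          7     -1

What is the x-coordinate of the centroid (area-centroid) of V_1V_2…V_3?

Apply the shoelace (surveyor's) formula. First the cross-terms c_i = x_i·y_{i+1} − x_{i+1}·y_i:
  -29, 51, -25  ⇒  2A = -3, A = -1.5.
Then Σ (x_i + x_{i+1})·c_i = -24, so x̄ = -24 / (6·(-1.5)) = 8/3.

8/3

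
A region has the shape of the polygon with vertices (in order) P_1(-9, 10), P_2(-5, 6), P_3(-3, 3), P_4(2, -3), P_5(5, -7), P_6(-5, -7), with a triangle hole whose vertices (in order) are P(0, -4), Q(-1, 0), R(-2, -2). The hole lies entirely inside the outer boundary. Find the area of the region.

Outer boundary:
Apply the shoelace (surveyor's) formula: 2A = Σ (x_i·y_{i+1} − x_{i+1}·y_i), indices taken mod 6.
P_1→P_2: (-9)(6) − (-5)(10) = -4
P_2→P_3: (-5)(3) − (-3)(6) = 3
P_3→P_4: (-3)(-3) − (2)(3) = 3
P_4→P_5: (2)(-7) − (5)(-3) = 1
P_5→P_6: (5)(-7) − (-5)(-7) = -70
P_6→P_1: (-5)(10) − (-9)(-7) = -113
Σ = -180
Area = |Σ|/2 = 90.
Hole:
Apply the shoelace formula: 2A = Σ (x_i·y_{i+1} − x_{i+1}·y_i), indices taken mod 3.
P→Q: (0)(0) − (-1)(-4) = -4
Q→R: (-1)(-2) − (-2)(0) = 2
R→P: (-2)(-4) − (0)(-2) = 8
Σ = 6
Area = |Σ|/2 = 3.
Net area = 90 − 3 = 87.

87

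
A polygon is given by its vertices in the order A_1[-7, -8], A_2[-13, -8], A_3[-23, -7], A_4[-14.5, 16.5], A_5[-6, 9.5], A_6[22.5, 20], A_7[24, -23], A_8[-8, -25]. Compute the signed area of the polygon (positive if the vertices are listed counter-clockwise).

-1443.5

A_1→A_2: (-7)(-8) − (-13)(-8) = -48
A_2→A_3: (-13)(-7) − (-23)(-8) = -93
A_3→A_4: (-23)(16.5) − (-14.5)(-7) = -481
A_4→A_5: (-14.5)(9.5) − (-6)(16.5) = -38.75
A_5→A_6: (-6)(20) − (22.5)(9.5) = -333.75
A_6→A_7: (22.5)(-23) − (24)(20) = -997.5
A_7→A_8: (24)(-25) − (-8)(-23) = -784
A_8→A_1: (-8)(-8) − (-7)(-25) = -111
Σ = -2887
Signed area = Σ/2 = -1443.5 (negative ⇒ clockwise traversal).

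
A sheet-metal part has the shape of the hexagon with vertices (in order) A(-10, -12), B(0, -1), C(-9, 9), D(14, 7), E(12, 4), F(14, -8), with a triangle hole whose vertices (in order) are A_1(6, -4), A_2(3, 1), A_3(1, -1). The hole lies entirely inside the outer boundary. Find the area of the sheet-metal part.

Outer boundary:
Apply Gauss's area formula: 2A = Σ (x_i·y_{i+1} − x_{i+1}·y_i), indices taken mod 6.
A→B: (-10)(-1) − (0)(-12) = 10
B→C: (0)(9) − (-9)(-1) = -9
C→D: (-9)(7) − (14)(9) = -189
D→E: (14)(4) − (12)(7) = -28
E→F: (12)(-8) − (14)(4) = -152
F→A: (14)(-12) − (-10)(-8) = -248
Σ = -616
Area = |Σ|/2 = 308.
Hole:
Cross-terms: 18, -4, 2  ⇒  Σ = 16
Area = |Σ|/2 = 8.
Net area = 308 − 8 = 300.

300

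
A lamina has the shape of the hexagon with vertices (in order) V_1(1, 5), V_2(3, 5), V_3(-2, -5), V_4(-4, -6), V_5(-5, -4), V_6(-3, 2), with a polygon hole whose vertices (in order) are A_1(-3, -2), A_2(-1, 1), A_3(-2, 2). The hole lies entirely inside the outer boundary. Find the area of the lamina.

35.5

Outer boundary:
Σ = (-10) + (-5) + (-8) + (-14) + (-22) + (-17) = -76
Area = |Σ|/2 = 38.
Hole:
Apply Gauss's area formula: 2A = Σ (x_i·y_{i+1} − x_{i+1}·y_i), indices taken mod 3.
Σ = (-5) + (0) + (10) = 5
Area = |Σ|/2 = 2.5.
Net area = 38 − 2.5 = 35.5.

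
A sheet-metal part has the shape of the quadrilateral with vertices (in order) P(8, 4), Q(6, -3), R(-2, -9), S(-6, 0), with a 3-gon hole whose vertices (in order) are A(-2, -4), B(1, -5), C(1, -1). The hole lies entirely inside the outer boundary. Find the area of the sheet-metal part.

87

Outer boundary:
Apply the shoelace (surveyor's) formula: 2A = Σ (x_i·y_{i+1} − x_{i+1}·y_i), indices taken mod 4.
P→Q: (8)(-3) − (6)(4) = -48
Q→R: (6)(-9) − (-2)(-3) = -60
R→S: (-2)(0) − (-6)(-9) = -54
S→P: (-6)(4) − (8)(0) = -24
Σ = -186
Area = |Σ|/2 = 93.
Hole:
Cross-terms: 14, 4, -6  ⇒  Σ = 12
Area = |Σ|/2 = 6.
Net area = 93 − 6 = 87.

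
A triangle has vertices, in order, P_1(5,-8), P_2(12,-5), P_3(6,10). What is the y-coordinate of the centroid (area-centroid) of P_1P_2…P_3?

-1

Apply Gauss's area formula. First the cross-terms c_i = x_i·y_{i+1} − x_{i+1}·y_i:
  71, 150, -98  ⇒  2A = 123, A = 61.5.
Then Σ (y_i + y_{i+1})·c_i = -369, so ȳ = -369 / (6·61.5) = -1.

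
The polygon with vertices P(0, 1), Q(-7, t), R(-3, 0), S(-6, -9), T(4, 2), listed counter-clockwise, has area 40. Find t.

6

Write out the shoelace sum; only the two edges meeting at Q involve t:
2·Area = [(0·t − (-7)·1) + ((-7)·0 − (-3)·t)] + 55
       = 3·t + 62 = 80
⇒ t = 6.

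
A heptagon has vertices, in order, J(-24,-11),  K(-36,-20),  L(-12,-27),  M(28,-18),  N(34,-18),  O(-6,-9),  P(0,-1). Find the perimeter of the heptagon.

164

|JK| = √((-12)² + (-9)²) = √225 = 15
|KL| = √((24)² + (-7)²) = √625 = 25
|LM| = √((40)² + (9)²) = √1681 = 41
|MN| = √((6)² + (0)²) = √36 = 6
|NO| = √((-40)² + (9)²) = √1681 = 41
|OP| = √((6)² + (8)²) = √100 = 10
|PJ| = √((-24)² + (-10)²) = √676 = 26
Perimeter = 15 + 25 + 41 + 6 + 41 + 10 + 26 = 164.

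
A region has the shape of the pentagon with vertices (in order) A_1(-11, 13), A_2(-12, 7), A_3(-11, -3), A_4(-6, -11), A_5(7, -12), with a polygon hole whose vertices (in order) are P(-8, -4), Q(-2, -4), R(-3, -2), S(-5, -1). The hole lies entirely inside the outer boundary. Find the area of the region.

Outer boundary:
Σ = (79) + (113) + (103) + (149) + (-41) = 403
Area = |Σ|/2 = 201.5.
Hole:
Σ = (24) + (-8) + (-7) + (12) = 21
Area = |Σ|/2 = 10.5.
Net area = 201.5 − 10.5 = 191.

191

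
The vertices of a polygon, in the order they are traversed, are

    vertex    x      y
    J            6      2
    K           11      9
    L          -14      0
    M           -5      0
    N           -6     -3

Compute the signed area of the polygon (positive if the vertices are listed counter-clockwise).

Apply Gauss's area formula: 2A = Σ (x_i·y_{i+1} − x_{i+1}·y_i), indices taken mod 5.
Σ = (32) + (126) + (0) + (15) + (6) = 179
Signed area = Σ/2 = 89.5 (positive ⇒ counter-clockwise traversal).

89.5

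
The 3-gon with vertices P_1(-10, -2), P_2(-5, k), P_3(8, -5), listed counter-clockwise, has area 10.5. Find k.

-4

Write out the shoelace sum; only the two edges meeting at P_2 involve k:
2·Area = [((-10)·k − (-5)·(-2)) + ((-5)·(-5) − 8·k)] + -66
       = -18·k + -51 = 21
⇒ k = -4.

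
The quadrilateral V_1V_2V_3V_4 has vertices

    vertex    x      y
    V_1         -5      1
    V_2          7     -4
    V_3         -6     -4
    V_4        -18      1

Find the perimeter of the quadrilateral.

52

|V_1V_2| = √((12)² + (-5)²) = √169 = 13
|V_2V_3| = √((-13)² + (0)²) = √169 = 13
|V_3V_4| = √((-12)² + (5)²) = √169 = 13
|V_4V_1| = √((13)² + (0)²) = √169 = 13
Perimeter = 13 + 13 + 13 + 13 = 52.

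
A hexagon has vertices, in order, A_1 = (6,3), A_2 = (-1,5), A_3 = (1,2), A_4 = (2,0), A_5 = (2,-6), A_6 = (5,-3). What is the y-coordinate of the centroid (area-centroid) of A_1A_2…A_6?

21/67

Apply the shoelace (surveyor's) formula. First the cross-terms c_i = x_i·y_{i+1} − x_{i+1}·y_i:
  33, -7, -4, -12, 24, 33  ⇒  2A = 67, A = 33.5.
Then Σ (y_i + y_{i+1})·c_i = 63, so ȳ = 63 / (6·33.5) = 21/67.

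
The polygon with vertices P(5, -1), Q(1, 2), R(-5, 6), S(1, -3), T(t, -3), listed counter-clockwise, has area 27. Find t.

3

Write out the shoelace sum; only the two edges meeting at T involve t:
2·Area = [(1·(-3) − t·(-3)) + (t·(-1) − 5·(-3))] + 36
       = 2·t + 48 = 54
⇒ t = 3.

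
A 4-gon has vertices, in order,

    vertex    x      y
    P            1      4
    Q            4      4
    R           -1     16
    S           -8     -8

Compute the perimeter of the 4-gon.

56

|PQ| = √((3)² + (0)²) = √9 = 3
|QR| = √((-5)² + (12)²) = √169 = 13
|RS| = √((-7)² + (-24)²) = √625 = 25
|SP| = √((9)² + (12)²) = √225 = 15
Perimeter = 3 + 13 + 25 + 15 = 56.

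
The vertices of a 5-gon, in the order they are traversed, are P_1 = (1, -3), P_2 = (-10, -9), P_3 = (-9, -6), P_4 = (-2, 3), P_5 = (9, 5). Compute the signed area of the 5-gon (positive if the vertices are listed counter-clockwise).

-84

Apply the shoelace (surveyor's) formula: 2A = Σ (x_i·y_{i+1} − x_{i+1}·y_i), indices taken mod 5.
Σ = (-39) + (-21) + (-39) + (-37) + (-32) = -168
Signed area = Σ/2 = -84 (negative ⇒ clockwise traversal).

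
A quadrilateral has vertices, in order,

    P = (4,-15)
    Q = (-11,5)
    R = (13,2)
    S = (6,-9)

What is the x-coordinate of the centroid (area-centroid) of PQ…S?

430/249

Apply the shoelace (surveyor's) formula. First the cross-terms c_i = x_i·y_{i+1} − x_{i+1}·y_i:
  -145, -87, -129, -54  ⇒  2A = -415, A = -207.5.
Then Σ (x_i + x_{i+1})·c_i = -2150, so x̄ = -2150 / (6·(-207.5)) = 430/249.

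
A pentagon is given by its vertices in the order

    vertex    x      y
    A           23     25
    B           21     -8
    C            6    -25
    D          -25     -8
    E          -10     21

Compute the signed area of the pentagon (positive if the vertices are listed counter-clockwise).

Apply the shoelace (surveyor's) formula: 2A = Σ (x_i·y_{i+1} − x_{i+1}·y_i), indices taken mod 5.
Σ = (-709) + (-477) + (-673) + (-605) + (-733) = -3197
Signed area = Σ/2 = -1598.5 (negative ⇒ clockwise traversal).

-1598.5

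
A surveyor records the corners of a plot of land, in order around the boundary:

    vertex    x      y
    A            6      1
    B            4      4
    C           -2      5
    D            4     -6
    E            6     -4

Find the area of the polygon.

Apply the shoelace formula: 2A = Σ (x_i·y_{i+1} − x_{i+1}·y_i), indices taken mod 5.
Σ = (20) + (28) + (-8) + (20) + (30) = 90
Area = |Σ|/2 = 45.

45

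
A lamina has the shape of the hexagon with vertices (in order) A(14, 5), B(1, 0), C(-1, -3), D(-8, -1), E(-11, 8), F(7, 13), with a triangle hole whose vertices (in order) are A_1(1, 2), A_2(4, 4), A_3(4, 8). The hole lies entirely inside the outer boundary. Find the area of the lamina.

220

Outer boundary:
Σ = (-5) + (-3) + (-23) + (-75) + (-199) + (-147) = -452
Area = |Σ|/2 = 226.
Hole:
Apply the shoelace formula: 2A = Σ (x_i·y_{i+1} − x_{i+1}·y_i), indices taken mod 3.
Cross-terms: -4, 16, 0  ⇒  Σ = 12
Area = |Σ|/2 = 6.
Net area = 226 − 6 = 220.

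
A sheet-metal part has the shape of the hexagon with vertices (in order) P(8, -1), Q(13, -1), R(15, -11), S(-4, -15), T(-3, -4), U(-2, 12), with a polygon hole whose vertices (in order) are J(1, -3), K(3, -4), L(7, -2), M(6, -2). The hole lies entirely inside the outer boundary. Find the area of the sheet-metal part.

275

Outer boundary:
Apply Gauss's area formula: 2A = Σ (x_i·y_{i+1} − x_{i+1}·y_i), indices taken mod 6.
Σ = (5) + (-128) + (-269) + (-29) + (-44) + (-94) = -559
Area = |Σ|/2 = 279.5.
Hole:
Apply Gauss's area formula: 2A = Σ (x_i·y_{i+1} − x_{i+1}·y_i), indices taken mod 4.
Σ = (5) + (22) + (-2) + (-16) = 9
Area = |Σ|/2 = 4.5.
Net area = 279.5 − 4.5 = 275.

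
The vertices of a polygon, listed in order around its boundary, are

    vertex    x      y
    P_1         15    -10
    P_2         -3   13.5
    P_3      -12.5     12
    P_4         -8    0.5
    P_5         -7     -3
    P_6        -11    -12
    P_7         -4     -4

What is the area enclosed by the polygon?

Apply the shoelace (surveyor's) formula: 2A = Σ (x_i·y_{i+1} − x_{i+1}·y_i), indices taken mod 7.
Cross-terms: 172.5, 132.75, 89.75, 27.5, 51, -4, 100  ⇒  Σ = 569.5
Area = |Σ|/2 = 284.75.

284.75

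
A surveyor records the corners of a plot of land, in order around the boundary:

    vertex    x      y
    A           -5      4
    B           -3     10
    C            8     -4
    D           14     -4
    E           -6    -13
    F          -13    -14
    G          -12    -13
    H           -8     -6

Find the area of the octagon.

233

Σ = (-38) + (-68) + (24) + (-206) + (-85) + (1) + (-32) + (-62) = -466
Area = |Σ|/2 = 233.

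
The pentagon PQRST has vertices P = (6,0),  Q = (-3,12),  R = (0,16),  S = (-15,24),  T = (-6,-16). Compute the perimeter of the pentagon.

98

|PQ| = √((-9)² + (12)²) = √225 = 15
|QR| = √((3)² + (4)²) = √25 = 5
|RS| = √((-15)² + (8)²) = √289 = 17
|ST| = √((9)² + (-40)²) = √1681 = 41
|TP| = √((12)² + (16)²) = √400 = 20
Perimeter = 15 + 5 + 17 + 41 + 20 = 98.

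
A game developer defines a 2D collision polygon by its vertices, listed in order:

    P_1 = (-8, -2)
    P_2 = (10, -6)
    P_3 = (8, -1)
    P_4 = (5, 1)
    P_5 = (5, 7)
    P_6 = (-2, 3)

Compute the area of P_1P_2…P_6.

103

P_1→P_2: (-8)(-6) − (10)(-2) = 68
P_2→P_3: (10)(-1) − (8)(-6) = 38
P_3→P_4: (8)(1) − (5)(-1) = 13
P_4→P_5: (5)(7) − (5)(1) = 30
P_5→P_6: (5)(3) − (-2)(7) = 29
P_6→P_1: (-2)(-2) − (-8)(3) = 28
Σ = 206
Area = |Σ|/2 = 103.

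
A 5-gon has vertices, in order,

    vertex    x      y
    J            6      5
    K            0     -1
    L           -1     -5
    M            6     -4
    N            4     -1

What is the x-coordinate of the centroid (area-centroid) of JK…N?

55/21

Apply Gauss's area formula. First the cross-terms c_i = x_i·y_{i+1} − x_{i+1}·y_i:
  -6, -1, 34, 10, 26  ⇒  2A = 63, A = 31.5.
Then Σ (x_i + x_{i+1})·c_i = 495, so x̄ = 495 / (6·31.5) = 55/21.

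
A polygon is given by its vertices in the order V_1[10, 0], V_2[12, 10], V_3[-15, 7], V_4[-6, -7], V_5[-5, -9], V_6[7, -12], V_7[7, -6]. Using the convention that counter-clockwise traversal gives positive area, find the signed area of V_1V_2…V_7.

362.5

Cross-terms: 100, 234, 147, 19, 123, 42, 60  ⇒  Σ = 725
Signed area = Σ/2 = 362.5 (positive ⇒ counter-clockwise traversal).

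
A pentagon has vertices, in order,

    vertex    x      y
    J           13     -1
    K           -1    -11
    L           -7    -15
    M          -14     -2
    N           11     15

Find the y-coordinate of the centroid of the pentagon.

Apply the shoelace (surveyor's) formula. First the cross-terms c_i = x_i·y_{i+1} − x_{i+1}·y_i:
  -144, -62, -196, -188, -206  ⇒  2A = -796, A = -398.
Then Σ (y_i + y_{i+1})·c_i = 1344, so ȳ = 1344 / (6·(-398)) = -112/199.

-112/199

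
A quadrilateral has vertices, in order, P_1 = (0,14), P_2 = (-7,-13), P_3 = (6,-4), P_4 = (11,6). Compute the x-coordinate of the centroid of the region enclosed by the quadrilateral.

Apply the surveyor's formula. First the cross-terms c_i = x_i·y_{i+1} − x_{i+1}·y_i:
  98, 106, 80, 154  ⇒  2A = 438, A = 219.
Then Σ (x_i + x_{i+1})·c_i = 2262, so x̄ = 2262 / (6·219) = 377/219.

377/219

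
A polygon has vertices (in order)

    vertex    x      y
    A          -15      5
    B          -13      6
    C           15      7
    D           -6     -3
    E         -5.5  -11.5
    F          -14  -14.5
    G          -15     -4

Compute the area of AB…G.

Apply the shoelace (surveyor's) formula: 2A = Σ (x_i·y_{i+1} − x_{i+1}·y_i), indices taken mod 7.
Cross-terms: -25, -181, -3, 52.5, -81.25, -161.5, -135  ⇒  Σ = -534.25
Area = |Σ|/2 = 267.125.

267.125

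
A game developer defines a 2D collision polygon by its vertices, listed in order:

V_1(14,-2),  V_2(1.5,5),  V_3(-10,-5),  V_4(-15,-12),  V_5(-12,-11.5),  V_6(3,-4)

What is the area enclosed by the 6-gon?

160.75

Apply the shoelace formula: 2A = Σ (x_i·y_{i+1} − x_{i+1}·y_i), indices taken mod 6.
V_1→V_2: (14)(5) − (1.5)(-2) = 73
V_2→V_3: (1.5)(-5) − (-10)(5) = 42.5
V_3→V_4: (-10)(-12) − (-15)(-5) = 45
V_4→V_5: (-15)(-11.5) − (-12)(-12) = 28.5
V_5→V_6: (-12)(-4) − (3)(-11.5) = 82.5
V_6→V_1: (3)(-2) − (14)(-4) = 50
Σ = 321.5
Area = |Σ|/2 = 160.75.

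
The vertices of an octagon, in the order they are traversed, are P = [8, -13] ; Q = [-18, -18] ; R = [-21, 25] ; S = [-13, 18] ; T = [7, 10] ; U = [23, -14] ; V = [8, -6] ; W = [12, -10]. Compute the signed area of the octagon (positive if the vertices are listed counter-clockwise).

-976.5

Apply the shoelace formula: 2A = Σ (x_i·y_{i+1} − x_{i+1}·y_i), indices taken mod 8.
Σ = (-378) + (-828) + (-53) + (-256) + (-328) + (-26) + (-8) + (-76) = -1953
Signed area = Σ/2 = -976.5 (negative ⇒ clockwise traversal).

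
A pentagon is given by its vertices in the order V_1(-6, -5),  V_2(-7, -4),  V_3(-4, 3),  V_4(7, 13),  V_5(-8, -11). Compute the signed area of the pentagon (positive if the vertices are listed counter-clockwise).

-60

Cross-terms: -11, -37, -73, 27, -26  ⇒  Σ = -120
Signed area = Σ/2 = -60 (negative ⇒ clockwise traversal).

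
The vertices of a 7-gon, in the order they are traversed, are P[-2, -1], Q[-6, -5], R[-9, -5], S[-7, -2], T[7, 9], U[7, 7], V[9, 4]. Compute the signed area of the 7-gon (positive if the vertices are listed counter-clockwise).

Cross-terms: 4, -15, -17, -49, -14, -35, -1  ⇒  Σ = -127
Signed area = Σ/2 = -63.5 (negative ⇒ clockwise traversal).

-63.5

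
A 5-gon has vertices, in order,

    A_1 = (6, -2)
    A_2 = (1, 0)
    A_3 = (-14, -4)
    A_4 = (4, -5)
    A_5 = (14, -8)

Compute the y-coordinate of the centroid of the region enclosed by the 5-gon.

Apply Gauss's area formula. First the cross-terms c_i = x_i·y_{i+1} − x_{i+1}·y_i:
  2, -4, 86, 38, 20  ⇒  2A = 142, A = 71.
Then Σ (y_i + y_{i+1})·c_i = -1456, so ȳ = -1456 / (6·71) = -728/213.

-728/213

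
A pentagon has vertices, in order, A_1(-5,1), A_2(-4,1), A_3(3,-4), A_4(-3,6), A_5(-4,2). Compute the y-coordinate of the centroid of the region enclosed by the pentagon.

Apply the shoelace formula. First the cross-terms c_i = x_i·y_{i+1} − x_{i+1}·y_i:
  -1, 13, 6, 18, 6  ⇒  2A = 42, A = 21.
Then Σ (y_i + y_{i+1})·c_i = 133, so ȳ = 133 / (6·21) = 19/18.

19/18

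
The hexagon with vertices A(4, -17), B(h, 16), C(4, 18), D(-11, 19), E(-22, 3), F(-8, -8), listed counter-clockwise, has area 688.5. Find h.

10

The doubled signed area Σ (x_i y_{i+1} − x_{i+1} y_i) is linear in h.
With h=0 it equals 1027; the coefficient of h is 35 (from the two edges through B).
So 35·h + 1027 = 2·688.5 = 1377 ⇒ h = 10.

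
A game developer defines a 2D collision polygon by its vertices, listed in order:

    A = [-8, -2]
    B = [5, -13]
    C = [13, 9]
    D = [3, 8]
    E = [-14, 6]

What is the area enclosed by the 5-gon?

305.5

Apply Gauss's area formula: 2A = Σ (x_i·y_{i+1} − x_{i+1}·y_i), indices taken mod 5.
A→B: (-8)(-13) − (5)(-2) = 114
B→C: (5)(9) − (13)(-13) = 214
C→D: (13)(8) − (3)(9) = 77
D→E: (3)(6) − (-14)(8) = 130
E→A: (-14)(-2) − (-8)(6) = 76
Σ = 611
Area = |Σ|/2 = 305.5.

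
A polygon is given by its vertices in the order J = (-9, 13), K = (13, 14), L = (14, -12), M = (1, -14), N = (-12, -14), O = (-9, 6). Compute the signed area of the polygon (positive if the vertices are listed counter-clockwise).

Apply the shoelace (surveyor's) formula: 2A = Σ (x_i·y_{i+1} − x_{i+1}·y_i), indices taken mod 6.
J→K: (-9)(14) − (13)(13) = -295
K→L: (13)(-12) − (14)(14) = -352
L→M: (14)(-14) − (1)(-12) = -184
M→N: (1)(-14) − (-12)(-14) = -182
N→O: (-12)(6) − (-9)(-14) = -198
O→J: (-9)(13) − (-9)(6) = -63
Σ = -1274
Signed area = Σ/2 = -637 (negative ⇒ clockwise traversal).

-637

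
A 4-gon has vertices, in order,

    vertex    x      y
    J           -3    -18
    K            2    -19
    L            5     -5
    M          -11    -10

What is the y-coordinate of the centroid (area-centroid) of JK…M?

-2870/241

Apply the surveyor's formula. First the cross-terms c_i = x_i·y_{i+1} − x_{i+1}·y_i:
  93, 85, -105, 168  ⇒  2A = 241, A = 120.5.
Then Σ (y_i + y_{i+1})·c_i = -8610, so ȳ = -8610 / (6·120.5) = -2870/241.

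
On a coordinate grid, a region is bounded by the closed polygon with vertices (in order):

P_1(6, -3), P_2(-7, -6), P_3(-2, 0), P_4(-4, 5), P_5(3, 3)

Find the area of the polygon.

66.5

Apply the shoelace formula: 2A = Σ (x_i·y_{i+1} − x_{i+1}·y_i), indices taken mod 5.
Cross-terms: -57, -12, -10, -27, -27  ⇒  Σ = -133
Area = |Σ|/2 = 66.5.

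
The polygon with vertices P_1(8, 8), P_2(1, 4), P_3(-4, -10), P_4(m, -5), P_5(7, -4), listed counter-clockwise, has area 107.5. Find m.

7

The doubled signed area Σ (x_i y_{i+1} − x_{i+1} y_i) is linear in m.
With m=0 it equals 173; the coefficient of m is 6 (from the two edges through P_4).
So 6·m + 173 = 2·107.5 = 215 ⇒ m = 7.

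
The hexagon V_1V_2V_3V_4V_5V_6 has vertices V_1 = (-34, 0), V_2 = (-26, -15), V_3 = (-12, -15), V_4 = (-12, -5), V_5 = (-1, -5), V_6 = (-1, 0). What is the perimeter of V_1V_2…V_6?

|V_1V_2| = √((8)² + (-15)²) = √289 = 17
|V_2V_3| = √((14)² + (0)²) = √196 = 14
|V_3V_4| = √((0)² + (10)²) = √100 = 10
|V_4V_5| = √((11)² + (0)²) = √121 = 11
|V_5V_6| = √((0)² + (5)²) = √25 = 5
|V_6V_1| = √((-33)² + (0)²) = √1089 = 33
Perimeter = 17 + 14 + 10 + 11 + 5 + 33 = 90.

90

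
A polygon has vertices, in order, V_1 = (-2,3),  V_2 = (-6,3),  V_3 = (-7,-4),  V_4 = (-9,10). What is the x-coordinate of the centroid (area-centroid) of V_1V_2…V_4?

-6.5

Apply the shoelace formula. First the cross-terms c_i = x_i·y_{i+1} − x_{i+1}·y_i:
  12, 45, -106, -7  ⇒  2A = -56, A = -28.
Then Σ (x_i + x_{i+1})·c_i = 1092, so x̄ = 1092 / (6·(-28)) = -6.5.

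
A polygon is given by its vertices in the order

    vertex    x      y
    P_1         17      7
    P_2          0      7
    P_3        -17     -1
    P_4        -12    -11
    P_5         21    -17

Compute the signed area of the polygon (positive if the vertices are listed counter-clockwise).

Apply the shoelace (surveyor's) formula: 2A = Σ (x_i·y_{i+1} − x_{i+1}·y_i), indices taken mod 5.
Σ = (119) + (119) + (175) + (435) + (436) = 1284
Signed area = Σ/2 = 642 (positive ⇒ counter-clockwise traversal).

642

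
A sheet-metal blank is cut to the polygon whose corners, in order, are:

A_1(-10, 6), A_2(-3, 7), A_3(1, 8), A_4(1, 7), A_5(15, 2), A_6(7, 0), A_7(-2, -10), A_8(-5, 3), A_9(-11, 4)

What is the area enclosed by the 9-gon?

Apply Gauss's area formula: 2A = Σ (x_i·y_{i+1} − x_{i+1}·y_i), indices taken mod 9.
A_1→A_2: (-10)(7) − (-3)(6) = -52
A_2→A_3: (-3)(8) − (1)(7) = -31
A_3→A_4: (1)(7) − (1)(8) = -1
A_4→A_5: (1)(2) − (15)(7) = -103
A_5→A_6: (15)(0) − (7)(2) = -14
A_6→A_7: (7)(-10) − (-2)(0) = -70
A_7→A_8: (-2)(3) − (-5)(-10) = -56
A_8→A_9: (-5)(4) − (-11)(3) = 13
A_9→A_1: (-11)(6) − (-10)(4) = -26
Σ = -340
Area = |Σ|/2 = 170.

170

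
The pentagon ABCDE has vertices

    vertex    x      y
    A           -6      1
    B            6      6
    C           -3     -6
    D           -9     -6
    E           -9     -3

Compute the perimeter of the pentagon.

42

|AB| = √((12)² + (5)²) = √169 = 13
|BC| = √((-9)² + (-12)²) = √225 = 15
|CD| = √((-6)² + (0)²) = √36 = 6
|DE| = √((0)² + (3)²) = √9 = 3
|EA| = √((3)² + (4)²) = √25 = 5
Perimeter = 13 + 15 + 6 + 3 + 5 = 42.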